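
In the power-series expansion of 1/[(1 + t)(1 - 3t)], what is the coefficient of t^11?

Partial fractions give a closed form: a_n = (1/4)·(-1)^n + (3/4)·3^n.
At n = 11: a_11 = 132860.

132860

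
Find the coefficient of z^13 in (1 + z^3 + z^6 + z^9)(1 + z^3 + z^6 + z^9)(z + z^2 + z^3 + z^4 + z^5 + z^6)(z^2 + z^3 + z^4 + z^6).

(1 + z^3 + z^6 + z^9) has coefficients 1,0,0,1,0,0,1,0,0,1 for degrees 0…9.
(1 + z^3 + z^6 + z^9) has coefficients 1,0,0,1,0,0,1,0,0,1,0,0,0,0 for degrees 0…13.
Multiplying by (z + z^2 + z^3 + z^4 + z^5 + z^6) gives running coefficients 0,1,1,1,2,2,2,2,2,2,2,2,2,1 for degrees 0…13.
Finally multiplying by (z^2 + z^3 + z^4 + z^6), the product of all factors after the first has coefficients 0,0,0,1,2,3,4,6,7,7,8,8,8,8 for degrees 0…13.
[z^13] = 1·8 + 1·8 + 1·6 + 1·2 = 24.

24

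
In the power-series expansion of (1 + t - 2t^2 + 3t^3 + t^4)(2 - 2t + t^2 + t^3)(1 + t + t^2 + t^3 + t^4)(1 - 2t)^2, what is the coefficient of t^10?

(1 + t - 2t^2 + 3t^3 + t^4) has coefficients 1,1,-2,3,1 for degrees 0…4.
(2 - 2t + t^2 + t^3) has coefficients 2,-2,1,1,0,0,0,0,0,0,0 for degrees 0…10.
Multiplying by (1 + t + t^2 + t^3 + t^4) gives running coefficients 2,0,1,2,2,0,2,1,0,0,0 for degrees 0…10.
Finally multiplying by (1 - 2t)^2, the product of all factors after the first has coefficients 2,-8,9,-2,-2,0,10,-7,4,4,0 for degrees 0…10.
[t^10] = 1·0 + 1·4 − 2·4 + 3·(-7) + 1·10 = -15.

-15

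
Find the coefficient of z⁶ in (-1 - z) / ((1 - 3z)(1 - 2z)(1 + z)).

Partial fractions give a closed form: a_n = (-3)·3^n + (2)·2^n.
At n = 6: a_6 = -2059.

-2059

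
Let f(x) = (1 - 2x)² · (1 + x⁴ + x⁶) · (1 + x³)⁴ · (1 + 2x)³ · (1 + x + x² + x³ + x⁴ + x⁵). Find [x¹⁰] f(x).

65

(1 - 2x)² has coefficients 1,-4,4 for degrees 0…2.
(1 + x⁴ + x⁶) has coefficients 1,0,0,0,1,0,1,0,0,0,0 for degrees 0…10.
Multiplying by (1 + x³)⁴ gives running coefficients 1,0,0,4,1,0,7,4,0,8,6 for degrees 0…10.
Multiplying by (1 + 2x)³ gives running coefficients 1,6,12,12,25,54,51,54,108,112,86 for degrees 0…10.
Finally multiplying by (1 + x + x² + x³ + x⁴ + x⁵), the product of all factors after the first has coefficients 1,7,19,31,56,110,160,208,304,404,465 for degrees 0…10.
[x¹⁰] = 1·465 − 4·404 + 4·304 = 65.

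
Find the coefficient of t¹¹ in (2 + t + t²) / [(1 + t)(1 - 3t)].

The denominator gives the recurrence a_n = 2a_(n−1) + 3a_(n−2) for n ≥ 3; the numerator fixes a_0 = 2, a_1 = 5, a_2 = 17.
Iterating: 2, 5, 17, 49, 149, 445, 1337, 4009, 12029, 36085, 108257, 324769, so a_11 = 324769.

324769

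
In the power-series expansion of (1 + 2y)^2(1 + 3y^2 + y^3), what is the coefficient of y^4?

(1 + 2y)^2 has coefficients 1,4,4 for degrees 0…2.
(1 + 3y^2 + y^3) has coefficients 1,0,3,1,0 for degrees 0…4.
[y^4] = 1·0 + 4·1 + 4·3 = 16.

16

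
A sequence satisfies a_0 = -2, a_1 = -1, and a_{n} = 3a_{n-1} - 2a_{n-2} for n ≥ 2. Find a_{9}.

The ordinary generating function has denominator 1 - 3z + 2z^2.
Iterating the recurrence: a_0,…,a_{9} = -2, -1, 1, 5, 13, 29, 61, 125, 253, 509.

509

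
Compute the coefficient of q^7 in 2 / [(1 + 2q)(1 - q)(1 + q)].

The denominator gives the recurrence a_n = −2a_(n−1) + a_(n−2) + 2a_(n−3) for n ≥ 3; the numerator fixes a_0 = 2, a_1 = -4, a_2 = 10.
Iterating: 2, -4, 10, -20, 42, -84, 170, -340, so a_7 = -340.

-340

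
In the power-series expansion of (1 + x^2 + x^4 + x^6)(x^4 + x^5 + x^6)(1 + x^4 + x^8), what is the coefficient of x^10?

4

(1 + x^2 + x^4 + x^6) has coefficients 1,0,1,0,1,0,1 for degrees 0…6.
(x^4 + x^5 + x^6) has coefficients 0,0,0,0,1,1,1,0,0,0,0 for degrees 0…10.
Finally multiplying by (1 + x^4 + x^8), the product of all factors after the first has coefficients 0,0,0,0,1,1,1,0,1,1,1 for degrees 0…10.
[x^10] = 1·1 + 1·1 + 1·1 + 1·1 = 4.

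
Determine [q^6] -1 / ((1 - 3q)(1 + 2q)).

Partial fractions give a closed form: a_n = (-3/5)·3^n + (-2/5)·(-2)^n.
At n = 6: a_6 = -463.

-463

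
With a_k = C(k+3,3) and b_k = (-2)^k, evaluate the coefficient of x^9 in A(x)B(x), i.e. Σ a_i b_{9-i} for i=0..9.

The convolution is the x^9 coefficient of A(x)B(x).
Σ = 1·(-512) + 4·256 + 10·(-128) + 20·64 + 35·(-32) + 56·16 + 84·(-8) + 120·4 + 165·(-2) + 220·1 = -14.

-14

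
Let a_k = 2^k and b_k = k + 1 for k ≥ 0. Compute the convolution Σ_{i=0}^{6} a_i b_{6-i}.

247

This is [x^6] in the product of the two ordinary generating functions.
Σ = 1·7 + 2·6 + 4·5 + 8·4 + 16·3 + 32·2 + 64·1 = 247.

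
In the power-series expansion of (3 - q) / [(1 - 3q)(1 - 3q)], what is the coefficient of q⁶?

13851

The denominator gives the recurrence a_n = 6a_(n−1) − 9a_(n−2) for n ≥ 2; the numerator fixes a_0 = 3, a_1 = 17.
Iterating: 3, 17, 75, 297, 1107, 3969, 13851, so a_6 = 13851.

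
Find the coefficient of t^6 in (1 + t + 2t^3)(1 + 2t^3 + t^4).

(1 + t + 2t^3) has coefficients 1,1,0,2 for degrees 0…3.
(1 + 2t^3 + t^4) has coefficients 1,0,0,2,1,0,0 for degrees 0…6.
[t^6] = 1·0 + 1·0 + 2·2 = 4.

4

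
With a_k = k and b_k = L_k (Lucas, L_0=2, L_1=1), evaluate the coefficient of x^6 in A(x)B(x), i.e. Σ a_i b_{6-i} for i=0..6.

The convolution is the t^6 coefficient of A(t)B(t).
Σ = 0·18 + 1·11 + 2·7 + 3·4 + 4·3 + 5·1 + 6·2 = 66.

66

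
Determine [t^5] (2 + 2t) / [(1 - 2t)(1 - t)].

188

Partial fractions give a closed form: a_n = (6)·2^n + (-4)·1^n.
At n = 5: a_5 = 188.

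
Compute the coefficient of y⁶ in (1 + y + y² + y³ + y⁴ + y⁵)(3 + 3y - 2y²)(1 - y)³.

-3

(1 + y + y² + y³ + y⁴ + y⁵) has coefficients 1,1,1,1,1,1 for degrees 0…5.
(3 + 3y - 2y²) has coefficients 3,3,-2,0,0,0,0 for degrees 0…6.
Finally multiplying by (1 - y)³, the product of all factors after the first has coefficients 3,-6,-2,12,-9,2,0 for degrees 0…6.
[y⁶] = 1·0 + 1·2 + 1·(-9) + 1·12 + 1·(-2) + 1·(-6) = -3.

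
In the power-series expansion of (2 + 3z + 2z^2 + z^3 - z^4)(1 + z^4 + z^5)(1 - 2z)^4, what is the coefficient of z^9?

(2 + 3z + 2z^2 + z^3 - z^4) has coefficients 2,3,2,1,-1 for degrees 0…4.
(1 + z^4 + z^5) has coefficients 1,0,0,0,1,1,0,0,0,0 for degrees 0…9.
Finally multiplying by (1 - 2z)^4, the product of all factors after the first has coefficients 1,-8,24,-32,17,-7,16,-8,-16,16 for degrees 0…9.
[z^9] = 2·16 + 3·(-16) + 2·(-8) + 1·16 − 1·(-7) = -9.

-9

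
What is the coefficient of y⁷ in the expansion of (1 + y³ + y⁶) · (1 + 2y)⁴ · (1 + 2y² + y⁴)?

(1 + y³ + y⁶) has coefficients 1,0,0,1,0,0,1 for degrees 0…6.
(1 + 2y)⁴ has coefficients 1,8,24,32,16,0,0,0 for degrees 0…7.
Finally multiplying by (1 + 2y² + y⁴), the product of all factors after the first has coefficients 1,8,26,48,65,72,56,32 for degrees 0…7.
[y⁷] = 1·32 + 1·65 + 1·8 = 105.

105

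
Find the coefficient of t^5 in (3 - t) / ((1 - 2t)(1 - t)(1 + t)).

The denominator gives the recurrence a_n = 2a_(n−1) + a_(n−2) − 2a_(n−3) for n ≥ 3; the numerator fixes a_0 = 3, a_1 = 5, a_2 = 13.
Iterating: 3, 5, 13, 25, 53, 105, so a_5 = 105.

105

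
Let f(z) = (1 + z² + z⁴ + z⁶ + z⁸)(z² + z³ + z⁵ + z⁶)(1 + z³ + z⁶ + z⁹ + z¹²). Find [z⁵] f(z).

(1 + z² + z⁴ + z⁶ + z⁸) has coefficients 1,0,1,0,1,0 for degrees 0…5.
(z² + z³ + z⁵ + z⁶) has coefficients 0,0,1,1,0,1 for degrees 0…5.
Finally multiplying by (1 + z³ + z⁶ + z⁹ + z¹²), the product of all factors after the first has coefficients 0,0,1,1,0,2 for degrees 0…5.
[z⁵] = 1·2 + 1·1 + 1·0 = 3.

3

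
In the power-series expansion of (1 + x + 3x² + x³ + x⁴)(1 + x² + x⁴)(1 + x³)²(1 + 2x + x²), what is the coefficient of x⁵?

28

(1 + x + 3x² + x³ + x⁴) has coefficients 1,1,3,1,1 for degrees 0…4.
(1 + x² + x⁴) has coefficients 1,0,1,0,1,0 for degrees 0…5.
Multiplying by (1 + x³)² gives running coefficients 1,0,1,2,1,2 for degrees 0…5.
Finally multiplying by (1 + 2x + x²), the product of all factors after the first has coefficients 1,2,2,4,6,6 for degrees 0…5.
[x⁵] = 1·6 + 1·6 + 3·4 + 1·2 + 1·2 = 28.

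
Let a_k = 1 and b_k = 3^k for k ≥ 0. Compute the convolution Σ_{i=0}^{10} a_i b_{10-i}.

88573

Write out a_i and b_{10-i} for i = 0,…,10 and sum the products.
Σ = 1·59049 + 1·19683 + 1·6561 + 1·2187 + 1·729 + 1·243 + 1·81 + 1·27 + 1·9 + 1·3 + 1·1 = 88573.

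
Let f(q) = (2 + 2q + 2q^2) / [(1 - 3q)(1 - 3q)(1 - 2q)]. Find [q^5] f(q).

8062

The denominator gives the recurrence a_n = 8a_(n−1) − 21a_(n−2) + 18a_(n−3) for n ≥ 3; the numerator fixes a_0 = 2, a_1 = 18, a_2 = 104.
Iterating: 2, 18, 104, 490, 2060, 8062, so a_5 = 8062.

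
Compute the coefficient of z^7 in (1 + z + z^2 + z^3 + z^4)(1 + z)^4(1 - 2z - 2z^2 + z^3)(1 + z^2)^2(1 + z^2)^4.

(1 + z + z^2 + z^3 + z^4) has coefficients 1,1,1,1,1 for degrees 0…4.
(1 + z)^4 has coefficients 1,4,6,4,1,0,0,0 for degrees 0…7.
Multiplying by (1 - 2z - 2z^2 + z^3) gives running coefficients 1,2,-4,-15,-15,-4,2,1 for degrees 0…7.
Multiplying by (1 + z^2)^2 gives running coefficients 1,2,-2,-11,-22,-32,-32,-22 for degrees 0…7.
Finally multiplying by (1 + z^2)^4, the product of all factors after the first has coefficients 1,2,2,-3,-24,-64,-128,-208 for degrees 0…7.
[z^7] = 1·(-208) + 1·(-128) + 1·(-64) + 1·(-24) + 1·(-3) = -427.

-427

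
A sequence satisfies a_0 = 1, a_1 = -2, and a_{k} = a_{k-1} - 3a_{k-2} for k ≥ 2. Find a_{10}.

The ordinary generating function has denominator 1 - y + 3y^2.
Iterating the recurrence: a_0,…,a_{10} = 1, -2, -5, 1, 16, 13, -35, -74, 31, 253, 160.

160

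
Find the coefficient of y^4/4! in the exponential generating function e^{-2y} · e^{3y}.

The EGF product rule gives c_4 = Σ_{k_1+k_2=4} C(4; k_1,k_2) · ∏ g_i(k_i), where e^{-2y} gives (-2)^k; e^{3y} gives (3)^k.
g_1(k) for k = 0…4: 1, -2, 4, -8, 16.
g_2(k) for k = 0…4: 1, 3, 9, 27, 81.
c_4 = Σ_k C(4,k)·g_1(k)·g_2(4−k) = 1·1·81 + 4·(-2)·27 + 6·4·9 + 4·(-8)·3 + 1·16·1 = 81 − 216 + 216 − 96 + 16 = 1.

1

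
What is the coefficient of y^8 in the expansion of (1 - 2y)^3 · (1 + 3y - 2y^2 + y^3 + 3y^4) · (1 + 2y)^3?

272

(1 - 2y)^3 has coefficients 1,-6,12,-8 for degrees 0…3.
(1 + 3y - 2y^2 + y^3 + 3y^4) has coefficients 1,3,-2,1,3,0,0,0,0 for degrees 0…8.
Finally multiplying by (1 + 2y)^3, the product of all factors after the first has coefficients 1,9,28,33,9,14,44,24,0 for degrees 0…8.
[y^8] = 1·0 − 6·24 + 12·44 − 8·14 = 272.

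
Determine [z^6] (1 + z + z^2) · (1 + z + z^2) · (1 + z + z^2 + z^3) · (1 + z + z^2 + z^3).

(1 + z + z^2) has coefficients 1,1,1 for degrees 0…2.
(1 + z + z^2) has coefficients 1,1,1,0,0,0,0 for degrees 0…6.
Multiplying by (1 + z + z^2 + z^3) gives running coefficients 1,2,3,3,2,1,0 for degrees 0…6.
Finally multiplying by (1 + z + z^2 + z^3), the product of all factors after the first has coefficients 1,3,6,9,10,9,6 for degrees 0…6.
[z^6] = 1·6 + 1·9 + 1·10 = 25.

25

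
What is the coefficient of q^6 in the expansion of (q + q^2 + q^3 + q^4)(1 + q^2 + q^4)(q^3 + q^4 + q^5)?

(q + q^2 + q^3 + q^4) has coefficients 0,1,1,1,1 for degrees 0…4.
(1 + q^2 + q^4) has coefficients 1,0,1,0,1,0,0 for degrees 0…6.
Finally multiplying by (q^3 + q^4 + q^5), the product of all factors after the first has coefficients 0,0,0,1,1,2,1 for degrees 0…6.
[q^6] = 1·2 + 1·1 + 1·1 + 1·0 = 4.

4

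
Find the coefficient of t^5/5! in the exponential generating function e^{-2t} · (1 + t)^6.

The EGF product rule gives c_5 = Σ_{k_1+k_2=5} C(5; k_1,k_2) · ∏ g_i(k_i), where e^{-2t} gives (-2)^k; (1+t)^6 gives the falling factorial (6)_k.
g_1(k) for k = 0…5: 1, -2, 4, -8, 16, -32.
g_2(k) for k = 0…5: 1, 6, 30, 120, 360, 720.
c_5 = Σ_k C(5,k)·g_1(k)·g_2(5−k) = 1·1·720 + 5·(-2)·360 + 10·4·120 + 10·(-8)·30 + 5·16·6 + 1·(-32)·1 = 720 − 3600 + 4800 − 2400 + 480 − 32 = -32.

-32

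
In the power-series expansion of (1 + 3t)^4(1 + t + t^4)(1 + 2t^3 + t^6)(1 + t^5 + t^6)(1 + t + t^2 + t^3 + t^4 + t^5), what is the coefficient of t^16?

4756

(1 + 3t)^4 has coefficients 1,12,54,108,81 for degrees 0…4.
(1 + t + t^4) has coefficients 1,1,0,0,1,0,0,0,0,0,0,0,0,0,0,0,0 for degrees 0…16.
Multiplying by (1 + 2t^3 + t^6) gives running coefficients 1,1,0,2,3,0,1,3,0,0,1,0,0,0,0,0,0 for degrees 0…16.
Multiplying by (1 + t^5 + t^6) gives running coefficients 1,1,0,2,3,1,3,4,2,5,4,1,4,3,0,1,1 for degrees 0…16.
Finally multiplying by (1 + t + t^2 + t^3 + t^4 + t^5), the product of all factors after the first has coefficients 1,2,2,4,7,8,10,13,15,18,19,19,20,19,17,13,10 for degrees 0…16.
[t^16] = 1·10 + 12·13 + 54·17 + 108·19 + 81·20 = 4756.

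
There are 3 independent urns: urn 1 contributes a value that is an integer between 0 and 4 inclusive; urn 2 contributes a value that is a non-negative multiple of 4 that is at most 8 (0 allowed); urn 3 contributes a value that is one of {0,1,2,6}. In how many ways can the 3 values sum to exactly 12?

The generating function for the choices is (1 + y + y² + y³ + y⁴)·(1 + y⁴ + y⁸)·(1 + y + y² + y⁶); the count is [y¹²].
(1 + y + y² + y³ + y⁴) has coefficients 1,1,1,1,1 for degrees 0…4.
(1 + y⁴ + y⁸) has coefficients 1,0,0,0,1,0,0,0,1,0,0,0,0 for degrees 0…12.
Finally multiplying by (1 + y + y² + y⁶), the product of all factors after the first has coefficients 1,1,1,0,1,1,2,0,1,1,2,0,0 for degrees 0…12.
[y¹²] = 1·0 + 1·0 + 1·2 + 1·1 + 1·1 = 4.

4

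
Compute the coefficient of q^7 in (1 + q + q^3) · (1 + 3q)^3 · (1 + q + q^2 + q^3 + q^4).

145

(1 + q + q^3) has coefficients 1,1,0,1 for degrees 0…3.
(1 + 3q)^3 has coefficients 1,9,27,27,0,0,0,0 for degrees 0…7.
Finally multiplying by (1 + q + q^2 + q^3 + q^4), the product of all factors after the first has coefficients 1,10,37,64,64,63,54,27 for degrees 0…7.
[q^7] = 1·27 + 1·54 + 1·64 = 145.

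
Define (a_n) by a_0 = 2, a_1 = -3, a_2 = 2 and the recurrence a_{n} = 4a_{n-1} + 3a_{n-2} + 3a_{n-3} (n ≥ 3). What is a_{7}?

2006

The ordinary generating function has denominator 1 - 4x - 3x^2 - 3x^3.
Iterating the recurrence: a_0,…,a_{7} = 2, -3, 2, 5, 17, 89, 422, 2006.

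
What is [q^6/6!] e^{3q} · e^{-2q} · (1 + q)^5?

The EGF product rule gives c_6 = Σ_{k_1+k_2+k_3=6} C(6; k_1,k_2,k_3) · ∏ g_i(k_i), where e^{3q} gives (3)^k; e^{-2q} gives (-2)^k; (1+q)^5 gives the falling factorial (5)_k.
g_1(k) for k = 0…6: 1, 3, 9, 27, 81, 243, 729.
g_2(k) for k = 0…6: 1, -2, 4, -8, 16, -32, 64.
g_3(k) for k = 0…6: 1, 5, 20, 60, 120, 120, 0.
First combine the last two factors: h(k) = Σ_j C(k,j)·g_2(j)·g_3(k−j) for k = 0…6: 1, 3, 4, -8, -24, 88, 64.
c_6 = Σ_k C(6,k)·g_1(k)·h(6−k) = 1·1·64 + 6·3·88 + 15·9·(-24) + 20·27·(-8) + 15·81·4 + 6·243·3 + 1·729·1 = 64 + 1584 − 3240 − 4320 + 4860 + 4374 + 729 = 4051.

4051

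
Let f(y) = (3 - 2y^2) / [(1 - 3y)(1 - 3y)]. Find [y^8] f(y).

166941

The denominator gives the recurrence a_n = 6a_(n−1) − 9a_(n−2) for n ≥ 3; the numerator fixes a_0 = 3, a_1 = 18, a_2 = 79.
Iterating: 3, 18, 79, 312, 1161, 4158, 14499, 49572, 166941, so a_8 = 166941.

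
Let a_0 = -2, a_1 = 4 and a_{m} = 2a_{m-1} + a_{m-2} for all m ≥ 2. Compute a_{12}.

The ordinary generating function has denominator 1 - 2y - y^2.
Iterating the recurrence: a_0,…,a_{12} = -2, 4, 6, 16, 38, 92, 222, 536, 1294, 3124, 7542, 18208, 43958.

43958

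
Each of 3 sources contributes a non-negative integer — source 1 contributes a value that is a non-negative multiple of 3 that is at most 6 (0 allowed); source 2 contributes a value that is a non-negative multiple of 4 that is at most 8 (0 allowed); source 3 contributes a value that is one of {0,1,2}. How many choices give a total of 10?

The generating function for the choices is (1 + t³ + t⁶)·(1 + t⁴ + t⁸)·(1 + t + t²); the count is [t¹⁰].
(1 + t³ + t⁶) has coefficients 1,0,0,1,0,0,1 for degrees 0…6.
(1 + t⁴ + t⁸) has coefficients 1,0,0,0,1,0,0,0,1,0,0 for degrees 0…10.
Finally multiplying by (1 + t + t²), the product of all factors after the first has coefficients 1,1,1,0,1,1,1,0,1,1,1 for degrees 0…10.
[t¹⁰] = 1·1 + 1·0 + 1·1 = 2.

2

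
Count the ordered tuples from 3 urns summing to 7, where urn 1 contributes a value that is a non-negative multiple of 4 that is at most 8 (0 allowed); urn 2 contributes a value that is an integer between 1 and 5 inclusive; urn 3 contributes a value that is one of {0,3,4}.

The generating function for the choices is (1 + q^4 + q^8)·(q + q^2 + q^3 + q^4 + q^5)·(1 + q^3 + q^4); the count is [q^7].
(1 + q^4 + q^8) has coefficients 1,0,0,0,1,0,0,0 for degrees 0…7.
(q + q^2 + q^3 + q^4 + q^5) has coefficients 0,1,1,1,1,1,0,0 for degrees 0…7.
Finally multiplying by (1 + q^3 + q^4), the product of all factors after the first has coefficients 0,1,1,1,2,3,2,2 for degrees 0…7.
[q^7] = 1·2 + 1·1 = 3.

3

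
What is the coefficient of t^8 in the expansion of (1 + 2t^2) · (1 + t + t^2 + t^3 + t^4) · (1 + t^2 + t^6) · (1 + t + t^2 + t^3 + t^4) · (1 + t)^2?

(1 + 2t^2) has coefficients 1,0,2 for degrees 0…2.
(1 + t + t^2 + t^3 + t^4) has coefficients 1,1,1,1,1,0,0,0,0 for degrees 0…8.
Multiplying by (1 + t^2 + t^6) gives running coefficients 1,1,2,2,2,1,2,1,1 for degrees 0…8.
Multiplying by (1 + t + t^2 + t^3 + t^4) gives running coefficients 1,2,4,6,8,8,9,8,7 for degrees 0…8.
Finally multiplying by (1 + t)^2, the product of all factors after the first has coefficients 1,4,9,16,24,30,33,34,32 for degrees 0…8.
[t^8] = 1·32 + 2·33 = 98.

98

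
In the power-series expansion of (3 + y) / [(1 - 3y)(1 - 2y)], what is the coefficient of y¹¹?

1757134

Partial fractions give a closed form: a_n = (10)·3^n + (-7)·2^n.
At n = 11: a_11 = 1757134.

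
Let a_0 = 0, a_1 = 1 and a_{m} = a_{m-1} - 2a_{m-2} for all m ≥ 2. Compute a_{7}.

7

The ordinary generating function has denominator 1 - y + 2y^2.
Iterating the recurrence: a_0,…,a_{7} = 0, 1, 1, -1, -3, -1, 5, 7.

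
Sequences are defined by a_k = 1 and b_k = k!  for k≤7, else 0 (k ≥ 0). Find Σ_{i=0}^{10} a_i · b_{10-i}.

The convolution is the x^10 coefficient of A(x)B(x).
Σ = 1·0 + 1·0 + 1·0 + 1·5040 + 1·720 + 1·120 + 1·24 + 1·6 + 1·2 + 1·1 + 1·1 = 5914.

5914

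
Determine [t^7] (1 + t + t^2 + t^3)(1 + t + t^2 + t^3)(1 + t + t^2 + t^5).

6

(1 + t + t^2 + t^3) has coefficients 1,1,1,1 for degrees 0…3.
(1 + t + t^2 + t^3) has coefficients 1,1,1,1,0,0,0,0 for degrees 0…7.
Finally multiplying by (1 + t + t^2 + t^5), the product of all factors after the first has coefficients 1,2,3,3,2,2,1,1 for degrees 0…7.
[t^7] = 1·1 + 1·1 + 1·2 + 1·2 = 6.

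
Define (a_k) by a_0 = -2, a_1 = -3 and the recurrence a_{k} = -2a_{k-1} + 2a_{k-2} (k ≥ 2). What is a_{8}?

1376

The ordinary generating function has denominator 1 + 2y - 2y^2.
Iterating the recurrence: a_0,…,a_{8} = -2, -3, 2, -10, 24, -68, 184, -504, 1376.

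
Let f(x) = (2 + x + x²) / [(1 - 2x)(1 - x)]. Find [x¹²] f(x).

22524

The denominator gives the recurrence a_n = 3a_(n−1) − 2a_(n−2) for n ≥ 3; the numerator fixes a_0 = 2, a_1 = 7, a_2 = 18.
Iterating: 2, 7, 18, 40, 84, 172, 348, 700, 1404, 2812, 5628, 11260, 22524, so a_12 = 22524.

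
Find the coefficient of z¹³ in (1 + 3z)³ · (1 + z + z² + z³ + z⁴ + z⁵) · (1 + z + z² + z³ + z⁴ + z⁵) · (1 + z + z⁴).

380

(1 + 3z)³ has coefficients 1,9,27,27 for degrees 0…3.
(1 + z + z² + z³ + z⁴ + z⁵) has coefficients 1,1,1,1,1,1,0,0,0,0,0,0,0,0 for degrees 0…13.
Multiplying by (1 + z + z² + z³ + z⁴ + z⁵) gives running coefficients 1,2,3,4,5,6,5,4,3,2,1,0,0,0 for degrees 0…13.
Finally multiplying by (1 + z + z⁴), the product of all factors after the first has coefficients 1,3,5,7,10,13,14,13,12,11,8,5,3,2 for degrees 0…13.
[z¹³] = 1·2 + 9·3 + 27·5 + 27·8 = 380.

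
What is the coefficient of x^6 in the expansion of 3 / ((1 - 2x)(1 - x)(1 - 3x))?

The denominator gives the recurrence a_n = 6a_(n−1) − 11a_(n−2) + 6a_(n−3) for n ≥ 3; the numerator fixes a_0 = 3, a_1 = 18, a_2 = 75.
Iterating: 3, 18, 75, 270, 903, 2898, 9075, so a_6 = 9075.

9075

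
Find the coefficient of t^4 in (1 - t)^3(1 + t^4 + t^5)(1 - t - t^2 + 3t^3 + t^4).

-9

(1 - t)^3 has coefficients 1,-3,3,-1 for degrees 0…3.
(1 + t^4 + t^5) has coefficients 1,0,0,0,1 for degrees 0…4.
Finally multiplying by (1 - t - t^2 + 3t^3 + t^4), the product of all factors after the first has coefficients 1,-1,-1,3,2 for degrees 0…4.
[t^4] = 1·2 − 3·3 + 3·(-1) − 1·(-1) = -9.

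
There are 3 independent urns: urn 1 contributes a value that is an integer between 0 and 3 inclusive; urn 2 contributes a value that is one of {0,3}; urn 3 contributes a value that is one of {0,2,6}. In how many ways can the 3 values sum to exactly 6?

3

The generating function for the choices is (1 + x + x² + x³)·(1 + x³)·(1 + x² + x⁶); the count is [x⁶].
(1 + x + x² + x³) has coefficients 1,1,1,1 for degrees 0…3.
(1 + x³) has coefficients 1,0,0,1,0,0,0 for degrees 0…6.
Finally multiplying by (1 + x² + x⁶), the product of all factors after the first has coefficients 1,0,1,1,0,1,1 for degrees 0…6.
[x⁶] = 1·1 + 1·1 + 1·0 + 1·1 = 3.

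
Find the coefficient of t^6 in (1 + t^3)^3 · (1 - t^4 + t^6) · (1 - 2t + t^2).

3

(1 + t^3)^3 has coefficients 1,0,0,3,0,0,3 for degrees 0…6.
(1 - t^4 + t^6) has coefficients 1,0,0,0,-1,0,1 for degrees 0…6.
Finally multiplying by (1 - 2t + t^2), the product of all factors after the first has coefficients 1,-2,1,0,-1,2,0 for degrees 0…6.
[t^6] = 1·0 + 3·0 + 3·1 = 3.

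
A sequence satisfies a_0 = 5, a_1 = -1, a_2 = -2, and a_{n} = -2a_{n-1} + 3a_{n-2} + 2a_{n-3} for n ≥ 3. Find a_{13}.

The ordinary generating function has denominator 1 + 2x - 3x^2 - 2x^3.
Iterating the recurrence: a_0,…,a_{13} = 5, -1, -2, 11, -30, 89, -246, 699, -1958, 5521, -15518, 43683, -122878, 345769.

345769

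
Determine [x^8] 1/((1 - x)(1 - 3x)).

9841

The denominator gives the recurrence a_n = 4a_(n−1) − 3a_(n−2) for n ≥ 2; the numerator fixes a_0 = 1, a_1 = 4.
Iterating: 1, 4, 13, 40, 121, 364, 1093, 3280, 9841, so a_8 = 9841.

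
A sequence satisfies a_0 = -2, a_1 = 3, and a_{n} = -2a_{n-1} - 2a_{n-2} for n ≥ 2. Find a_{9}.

48

The ordinary generating function has denominator 1 + 2t + 2t^2.
Iterating the recurrence: a_0,…,a_{9} = -2, 3, -2, -2, 8, -12, 8, 8, -32, 48.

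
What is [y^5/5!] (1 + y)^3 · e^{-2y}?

-32

The EGF product rule gives c_5 = Σ_{k_1+k_2=5} C(5; k_1,k_2) · ∏ g_i(k_i), where (1+y)^3 gives the falling factorial (3)_k; e^{-2y} gives (-2)^k.
g_1(k) for k = 0…5: 1, 3, 6, 6, 0, 0.
g_2(k) for k = 0…5: 1, -2, 4, -8, 16, -32.
c_5 = Σ_k C(5,k)·g_1(k)·g_2(5−k) = 1·1·(-32) + 5·3·16 + 10·6·(-8) + 10·6·4 = −32 + 240 − 480 + 240 = -32.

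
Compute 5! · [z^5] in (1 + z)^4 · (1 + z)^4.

The EGF product rule gives c_5 = Σ_{k_1+k_2=5} C(5; k_1,k_2) · ∏ g_i(k_i), where (1+z)^4 gives the falling factorial (4)_k; (1+z)^4 gives the falling factorial (4)_k.
g_1(k) for k = 0…5: 1, 4, 12, 24, 24, 0.
g_2(k) for k = 0…5: 1, 4, 12, 24, 24, 0.
c_5 = Σ_k C(5,k)·g_1(k)·g_2(5−k) = 5·4·24 + 10·12·24 + 10·24·12 + 5·24·4 = 480 + 2880 + 2880 + 480 = 6720.

6720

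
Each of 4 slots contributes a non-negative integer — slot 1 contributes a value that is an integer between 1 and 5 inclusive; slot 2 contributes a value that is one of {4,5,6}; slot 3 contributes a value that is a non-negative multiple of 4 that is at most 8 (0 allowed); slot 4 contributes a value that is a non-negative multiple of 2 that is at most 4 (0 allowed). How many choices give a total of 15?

12

The generating function for the choices is (q + q^2 + q^3 + q^4 + q^5)·(q^4 + q^5 + q^6)·(1 + q^4 + q^8)·(1 + q^2 + q^4); the count is [q^15].
(q + q^2 + q^3 + q^4 + q^5) has coefficients 0,1,1,1,1,1 for degrees 0…5.
(q^4 + q^5 + q^6) has coefficients 0,0,0,0,1,1,1,0,0,0,0,0,0,0,0,0 for degrees 0…15.
Multiplying by (1 + q^4 + q^8) gives running coefficients 0,0,0,0,1,1,1,0,1,1,1,0,1,1,1,0 for degrees 0…15.
Finally multiplying by (1 + q^2 + q^4), the product of all factors after the first has coefficients 0,0,0,0,1,1,2,1,3,2,3,1,3,2,3,1 for degrees 0…15.
[q^15] = 1·3 + 1·2 + 1·3 + 1·1 + 1·3 = 12.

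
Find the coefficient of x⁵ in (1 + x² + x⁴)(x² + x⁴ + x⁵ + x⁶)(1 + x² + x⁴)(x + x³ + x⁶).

4

(1 + x² + x⁴) has coefficients 1,0,1,0,1 for degrees 0…4.
(x² + x⁴ + x⁵ + x⁶) has coefficients 0,0,1,0,1,1 for degrees 0…5.
Multiplying by (1 + x² + x⁴) gives running coefficients 0,0,1,0,2,1 for degrees 0…5.
Finally multiplying by (x + x³ + x⁶), the product of all factors after the first has coefficients 0,0,0,1,0,3 for degrees 0…5.
[x⁵] = 1·3 + 1·1 + 1·0 = 4.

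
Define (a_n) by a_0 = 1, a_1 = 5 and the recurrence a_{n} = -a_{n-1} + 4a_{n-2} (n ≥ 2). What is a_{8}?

-1481

The ordinary generating function has denominator 1 + x - 4x^2.
Iterating the recurrence: a_0,…,a_{8} = 1, 5, -1, 21, -25, 109, -209, 645, -1481.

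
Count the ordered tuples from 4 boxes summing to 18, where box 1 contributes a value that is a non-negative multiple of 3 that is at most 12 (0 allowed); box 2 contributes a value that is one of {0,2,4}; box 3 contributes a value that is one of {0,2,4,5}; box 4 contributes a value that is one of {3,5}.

7

The generating function for the choices is (1 + q^3 + q^6 + q^9 + q^12)·(1 + q^2 + q^4)·(1 + q^2 + q^4 + q^5)·(q^3 + q^5); the count is [q^18].
(1 + q^3 + q^6 + q^9 + q^12) has coefficients 1,0,0,1,0,0,1,0,0,1,0,0,1 for degrees 0…12.
(1 + q^2 + q^4) has coefficients 1,0,1,0,1,0,0,0,0,0,0,0,0,0,0,0,0,0,0 for degrees 0…18.
Multiplying by (1 + q^2 + q^4 + q^5) gives running coefficients 1,0,2,0,3,1,2,1,1,1,0,0,0,0,0,0,0,0,0 for degrees 0…18.
Finally multiplying by (q^3 + q^5), the product of all factors after the first has coefficients 0,0,0,1,0,3,0,5,1,5,2,3,2,1,1,0,0,0,0 for degrees 0…18.
[q^18] = 1·0 + 1·0 + 1·2 + 1·5 + 1·0 = 7.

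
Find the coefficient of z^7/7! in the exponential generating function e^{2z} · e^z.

The EGF product rule gives c_7 = Σ_{k_1+k_2=7} C(7; k_1,k_2) · ∏ g_i(k_i), where e^{2z} gives (2)^k; e^z gives (1)^k.
g_1(k) for k = 0…7: 1, 2, 4, 8, 16, 32, 64, 128.
g_2(k) for k = 0…7: 1, 1, 1, 1, 1, 1, 1, 1.
c_7 = Σ_k C(7,k)·g_1(k)·g_2(7−k) = 1·1·1 + 7·2·1 + 21·4·1 + 35·8·1 + 35·16·1 + 21·32·1 + 7·64·1 + 1·128·1 = 1 + 14 + 84 + 280 + 560 + 672 + 448 + 128 = 2187.

2187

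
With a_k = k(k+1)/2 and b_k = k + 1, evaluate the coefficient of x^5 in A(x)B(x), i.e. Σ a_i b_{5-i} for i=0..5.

70

This is [x^5] in the product of the two ordinary generating functions.
Σ = 0·6 + 1·5 + 3·4 + 6·3 + 10·2 + 15·1 = 70.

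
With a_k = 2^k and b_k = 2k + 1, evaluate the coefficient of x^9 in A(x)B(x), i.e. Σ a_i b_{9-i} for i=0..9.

The convolution is the t^9 coefficient of A(t)B(t).
Σ = 1·19 + 2·17 + 4·15 + 8·13 + 16·11 + 32·9 + 64·7 + 128·5 + 256·3 + 512·1 = 3049.

3049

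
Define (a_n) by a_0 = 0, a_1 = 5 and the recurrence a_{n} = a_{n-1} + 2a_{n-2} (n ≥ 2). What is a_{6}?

105

The ordinary generating function has denominator 1 - x - 2x^2.
Iterating the recurrence: a_0,…,a_{6} = 0, 5, 5, 15, 25, 55, 105.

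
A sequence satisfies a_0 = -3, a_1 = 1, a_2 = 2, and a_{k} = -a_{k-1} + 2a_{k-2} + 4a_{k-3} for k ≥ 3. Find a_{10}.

The ordinary generating function has denominator 1 + x - 2x^2 - 4x^3.
Iterating the recurrence: a_0,…,a_{10} = -3, 1, 2, -12, 20, -36, 28, -20, -68, 140, -356.

-356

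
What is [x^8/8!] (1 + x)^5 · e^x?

The EGF product rule gives c_8 = Σ_{k_1+k_2=8} C(8; k_1,k_2) · ∏ g_i(k_i), where (1+x)^5 gives the falling factorial (5)_k; e^x gives (1)^k.
g_1(k) for k = 0…8: 1, 5, 20, 60, 120, 120, 0, 0, 0.
g_2(k) for k = 0…8: 1, 1, 1, 1, 1, 1, 1, 1, 1.
c_8 = Σ_k C(8,k)·g_1(k)·g_2(8−k) = 1·1·1 + 8·5·1 + 28·20·1 + 56·60·1 + 70·120·1 + 56·120·1 = 1 + 40 + 560 + 3360 + 8400 + 6720 = 19081.

19081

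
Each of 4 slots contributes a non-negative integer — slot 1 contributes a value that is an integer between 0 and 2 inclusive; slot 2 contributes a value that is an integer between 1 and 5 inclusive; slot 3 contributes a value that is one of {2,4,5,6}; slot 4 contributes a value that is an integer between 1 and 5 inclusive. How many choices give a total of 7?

13

The generating function for the choices is (1 + x + x^2)·(x + x^2 + x^3 + x^4 + x^5)·(x^2 + x^4 + x^5 + x^6)·(x + x^2 + x^3 + x^4 + x^5); the count is [x^7].
(1 + x + x^2) has coefficients 1,1,1 for degrees 0…2.
(x + x^2 + x^3 + x^4 + x^5) has coefficients 0,1,1,1,1,1,0,0 for degrees 0…7.
Multiplying by (x^2 + x^4 + x^5 + x^6) gives running coefficients 0,0,0,1,1,2,3,4 for degrees 0…7.
Finally multiplying by (x + x^2 + x^3 + x^4 + x^5), the product of all factors after the first has coefficients 0,0,0,0,1,2,4,7 for degrees 0…7.
[x^7] = 1·7 + 1·4 + 1·2 = 13.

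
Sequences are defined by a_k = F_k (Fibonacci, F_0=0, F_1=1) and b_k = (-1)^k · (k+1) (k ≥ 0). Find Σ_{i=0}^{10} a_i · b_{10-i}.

Write out a_i and b_{10-i} for i = 0,…,10 and sum the products.
Σ = 0·11 + 1·(-10) + 1·9 + 2·(-8) + 3·7 + 5·(-6) + 8·5 + 13·(-4) + 21·3 + 34·(-2) + 55·1 = 12.

12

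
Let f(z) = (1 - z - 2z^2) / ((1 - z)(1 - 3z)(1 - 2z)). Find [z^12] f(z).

1062881

Partial fractions give a closed form: a_n = (-1)·1^n + (2)·3^n.
At n = 12: a_12 = 1062881.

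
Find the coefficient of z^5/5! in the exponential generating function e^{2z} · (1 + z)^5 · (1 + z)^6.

183952

The EGF product rule gives c_5 = Σ_{k_1+k_2+k_3=5} C(5; k_1,k_2,k_3) · ∏ g_i(k_i), where e^{2z} gives (2)^k; (1+z)^5 gives the falling factorial (5)_k; (1+z)^6 gives the falling factorial (6)_k.
g_1(k) for k = 0…5: 1, 2, 4, 8, 16, 32.
g_2(k) for k = 0…5: 1, 5, 20, 60, 120, 120.
g_3(k) for k = 0…5: 1, 6, 30, 120, 360, 720.
First combine the last two factors: h(k) = Σ_j C(k,j)·g_2(j)·g_3(k−j) for k = 0…5: 1, 11, 110, 990, 7920, 55440.
c_5 = Σ_k C(5,k)·g_1(k)·h(5−k) = 1·1·55440 + 5·2·7920 + 10·4·990 + 10·8·110 + 5·16·11 + 1·32·1 = 55440 + 79200 + 39600 + 8800 + 880 + 32 = 183952.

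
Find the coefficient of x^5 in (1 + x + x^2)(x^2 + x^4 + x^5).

(1 + x + x^2) has coefficients 1,1,1 for degrees 0…2.
(x^2 + x^4 + x^5) has coefficients 0,0,1,0,1,1 for degrees 0…5.
[x^5] = 1·1 + 1·1 + 1·0 = 2.

2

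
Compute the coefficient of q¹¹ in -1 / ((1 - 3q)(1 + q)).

Partial fractions give a closed form: a_n = (-3/4)·3^n + (-1/4)·(-1)^n.
At n = 11: a_11 = -132860.

-132860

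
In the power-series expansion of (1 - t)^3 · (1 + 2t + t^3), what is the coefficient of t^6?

(1 - t)^3 has coefficients 1,-3,3,-1 for degrees 0…3.
(1 + 2t + t^3) has coefficients 1,2,0,1,0,0,0 for degrees 0…6.
[t^6] = 1·0 − 3·0 + 3·0 − 1·1 = -1.

-1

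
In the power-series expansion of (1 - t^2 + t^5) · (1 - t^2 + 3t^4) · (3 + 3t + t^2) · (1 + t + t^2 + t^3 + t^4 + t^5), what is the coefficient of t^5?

20

(1 - t^2 + t^5) has coefficients 1,0,-1,0,0,1 for degrees 0…5.
(1 - t^2 + 3t^4) has coefficients 1,0,-1,0,3,0 for degrees 0…5.
Multiplying by (3 + 3t + t^2) gives running coefficients 3,3,-2,-3,8,9 for degrees 0…5.
Finally multiplying by (1 + t + t^2 + t^3 + t^4 + t^5), the product of all factors after the first has coefficients 3,6,4,1,9,18 for degrees 0…5.
[t^5] = 1·18 − 1·1 + 1·3 = 20.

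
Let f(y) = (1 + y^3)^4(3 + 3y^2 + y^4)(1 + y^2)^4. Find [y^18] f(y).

(1 + y^3)^4 has coefficients 1,0,0,4,0,0,6,0,0,4,0,0,1 for degrees 0…12.
(3 + 3y^2 + y^4) has coefficients 3,0,3,0,1,0,0,0,0,0,0,0,0,0,0,0,0,0,0 for degrees 0…18.
Finally multiplying by (1 + y^2)^4, the product of all factors after the first has coefficients 3,0,15,0,31,0,34,0,21,0,7,0,1,0,0,0,0,0,0 for degrees 0…18.
[y^18] = 1·0 + 4·0 + 6·1 + 4·0 + 1·34 = 40.

40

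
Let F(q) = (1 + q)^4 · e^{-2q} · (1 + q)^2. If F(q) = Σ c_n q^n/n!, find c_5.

-32

The EGF product rule gives c_5 = Σ_{k_1+k_2+k_3=5} C(5; k_1,k_2,k_3) · ∏ g_i(k_i), where (1+q)^4 gives the falling factorial (4)_k; e^{-2q} gives (-2)^k; (1+q)^2 gives the falling factorial (2)_k.
g_1(k) for k = 0…5: 1, 4, 12, 24, 24, 0.
g_2(k) for k = 0…5: 1, -2, 4, -8, 16, -32.
g_3(k) for k = 0…5: 1, 2, 2, 0, 0, 0.
First combine the last two factors: h(k) = Σ_j C(k,j)·g_2(j)·g_3(k−j) for k = 0…5: 1, 0, -2, 4, 0, -32.
c_5 = Σ_k C(5,k)·g_1(k)·h(5−k) = 1·1·(-32) + 10·12·4 + 10·24·(-2) = −32 + 480 − 480 = -32.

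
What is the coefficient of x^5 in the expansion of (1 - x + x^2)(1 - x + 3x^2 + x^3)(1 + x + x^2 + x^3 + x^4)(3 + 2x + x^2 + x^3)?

20

(1 - x + x^2) has coefficients 1,-1,1 for degrees 0…2.
(1 - x + 3x^2 + x^3) has coefficients 1,-1,3,1,0,0 for degrees 0…5.
Multiplying by (1 + x + x^2 + x^3 + x^4) gives running coefficients 1,0,3,4,4,3 for degrees 0…5.
Finally multiplying by (3 + 2x + x^2 + x^3), the product of all factors after the first has coefficients 3,2,10,19,23,24 for degrees 0…5.
[x^5] = 1·24 − 1·23 + 1·19 = 20.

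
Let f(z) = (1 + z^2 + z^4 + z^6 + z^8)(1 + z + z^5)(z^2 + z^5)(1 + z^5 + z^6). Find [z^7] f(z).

4

(1 + z^2 + z^4 + z^6 + z^8) has coefficients 1,0,1,0,1,0,1,0 for degrees 0…7.
(1 + z + z^5) has coefficients 1,1,0,0,0,1,0,0 for degrees 0…7.
Multiplying by (z^2 + z^5) gives running coefficients 0,0,1,1,0,1,1,1 for degrees 0…7.
Finally multiplying by (1 + z^5 + z^6), the product of all factors after the first has coefficients 0,0,1,1,0,1,1,2 for degrees 0…7.
[z^7] = 1·2 + 1·1 + 1·1 + 1·0 = 4.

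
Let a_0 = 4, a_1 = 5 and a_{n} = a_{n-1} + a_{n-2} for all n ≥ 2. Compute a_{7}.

The ordinary generating function has denominator 1 - t - t^2.
Iterating the recurrence: a_0,…,a_{7} = 4, 5, 9, 14, 23, 37, 60, 97.

97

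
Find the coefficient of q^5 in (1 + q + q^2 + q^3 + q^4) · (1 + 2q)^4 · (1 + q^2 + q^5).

146

(1 + q + q^2 + q^3 + q^4) has coefficients 1,1,1,1,1 for degrees 0…4.
(1 + 2q)^4 has coefficients 1,8,24,32,16,0 for degrees 0…5.
Finally multiplying by (1 + q^2 + q^5), the product of all factors after the first has coefficients 1,8,25,40,40,33 for degrees 0…5.
[q^5] = 1·33 + 1·40 + 1·40 + 1·25 + 1·8 = 146.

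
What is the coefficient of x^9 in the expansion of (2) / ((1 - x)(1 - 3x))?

Partial fractions give a closed form: a_n = (-1)·1^n + (3)·3^n.
At n = 9: a_9 = 59048.

59048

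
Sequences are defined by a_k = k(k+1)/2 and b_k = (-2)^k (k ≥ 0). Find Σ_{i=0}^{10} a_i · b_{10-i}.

-131

The convolution is the t^10 coefficient of A(t)B(t).
Σ = 0·1024 + 1·(-512) + 3·256 + 6·(-128) + 10·64 + 15·(-32) + 21·16 + 28·(-8) + 36·4 + 45·(-2) + 55·1 = -131.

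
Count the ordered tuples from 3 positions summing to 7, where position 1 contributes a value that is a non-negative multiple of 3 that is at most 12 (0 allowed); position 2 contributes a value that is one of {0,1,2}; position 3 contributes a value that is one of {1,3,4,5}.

The generating function for the choices is (1 + t³ + t⁶ + t⁹ + t¹²)·(1 + t + t²)·(t + t³ + t⁴ + t⁵); the count is [t⁷].
(1 + t³ + t⁶ + t⁹ + t¹²) has coefficients 1,0,0,1,0,0,1,0 for degrees 0…7.
(1 + t + t²) has coefficients 1,1,1,0,0,0,0,0 for degrees 0…7.
Finally multiplying by (t + t³ + t⁴ + t⁵), the product of all factors after the first has coefficients 0,1,1,2,2,3,2,1 for degrees 0…7.
[t⁷] = 1·1 + 1·2 + 1·1 = 4.

4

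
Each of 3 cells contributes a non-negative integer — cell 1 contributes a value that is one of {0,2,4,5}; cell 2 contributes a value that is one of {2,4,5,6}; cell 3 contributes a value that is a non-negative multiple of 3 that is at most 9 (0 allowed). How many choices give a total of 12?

5

The generating function for the choices is (1 + t² + t⁴ + t⁵)·(t² + t⁴ + t⁵ + t⁶)·(1 + t³ + t⁶ + t⁹); the count is [t¹²].
(1 + t² + t⁴ + t⁵) has coefficients 1,0,1,0,1,1 for degrees 0…5.
(t² + t⁴ + t⁵ + t⁶) has coefficients 0,0,1,0,1,1,1,0,0,0,0,0,0 for degrees 0…12.
Finally multiplying by (1 + t³ + t⁶ + t⁹), the product of all factors after the first has coefficients 0,0,1,0,1,2,1,1,2,1,1,2,1 for degrees 0…12.
[t¹²] = 1·1 + 1·1 + 1·2 + 1·1 = 5.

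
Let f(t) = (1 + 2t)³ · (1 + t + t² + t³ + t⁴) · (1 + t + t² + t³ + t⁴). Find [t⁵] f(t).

(1 + 2t)³ has coefficients 1,6,12,8 for degrees 0…3.
(1 + t + t² + t³ + t⁴) has coefficients 1,1,1,1,1,0 for degrees 0…5.
Finally multiplying by (1 + t + t² + t³ + t⁴), the product of all factors after the first has coefficients 1,2,3,4,5,4 for degrees 0…5.
[t⁵] = 1·4 + 6·5 + 12·4 + 8·3 = 106.

106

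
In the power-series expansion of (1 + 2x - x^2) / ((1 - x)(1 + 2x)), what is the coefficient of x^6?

-10

The denominator gives the recurrence a_n = −a_(n−1) + 2a_(n−2) for n ≥ 3; the numerator fixes a_0 = 1, a_1 = 1, a_2 = 0.
Iterating: 1, 1, 0, 2, -2, 6, -10, so a_6 = -10.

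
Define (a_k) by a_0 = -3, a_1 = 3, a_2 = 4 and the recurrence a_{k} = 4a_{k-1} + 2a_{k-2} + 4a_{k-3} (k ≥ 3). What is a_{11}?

2665120

The ordinary generating function has denominator 1 - 4q - 2q^2 - 4q^3.
Iterating the recurrence: a_0,…,a_{11} = -3, 3, 4, 10, 60, 276, 1264, 5848, 27024, 124848, 576832, 2665120.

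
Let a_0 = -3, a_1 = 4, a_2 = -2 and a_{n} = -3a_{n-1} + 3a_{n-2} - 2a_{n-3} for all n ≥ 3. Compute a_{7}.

5098

The ordinary generating function has denominator 1 + 3x - 3x^2 + 2x^3.
Iterating the recurrence: a_0,…,a_{7} = -3, 4, -2, 24, -86, 334, -1308, 5098.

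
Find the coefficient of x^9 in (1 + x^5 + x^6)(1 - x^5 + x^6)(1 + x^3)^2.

4

(1 + x^5 + x^6) has coefficients 1,0,0,0,0,1,1 for degrees 0…6.
(1 - x^5 + x^6) has coefficients 1,0,0,0,0,-1,1,0,0,0 for degrees 0…9.
Finally multiplying by (1 + x^3)^2, the product of all factors after the first has coefficients 1,0,0,2,0,-1,2,0,-2,2 for degrees 0…9.
[x^9] = 1·2 + 1·0 + 1·2 = 4.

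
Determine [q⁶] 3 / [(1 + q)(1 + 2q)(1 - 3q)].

1137

The denominator gives the recurrence a_n = 7a_(n−2) + 6a_(n−3) for n ≥ 3; the numerator fixes a_0 = 3, a_1 = 0, a_2 = 21.
Iterating: 3, 0, 21, 18, 147, 252, 1137, so a_6 = 1137.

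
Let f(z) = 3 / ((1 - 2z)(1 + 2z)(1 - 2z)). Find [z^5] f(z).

288

The denominator gives the recurrence a_n = 2a_(n−1) + 4a_(n−2) − 8a_(n−3) for n ≥ 3; the numerator fixes a_0 = 3, a_1 = 6, a_2 = 24.
Iterating: 3, 6, 24, 48, 144, 288, so a_5 = 288.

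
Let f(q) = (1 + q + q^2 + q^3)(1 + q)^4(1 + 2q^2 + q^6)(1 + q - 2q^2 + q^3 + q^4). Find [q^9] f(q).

59

(1 + q + q^2 + q^3) has coefficients 1,1,1,1 for degrees 0…3.
(1 + q)^4 has coefficients 1,4,6,4,1,0,0,0,0,0 for degrees 0…9.
Multiplying by (1 + 2q^2 + q^6) gives running coefficients 1,4,8,12,13,8,3,4,6,4 for degrees 0…9.
Finally multiplying by (1 + q - 2q^2 + q^3 + q^4), the product of all factors after the first has coefficients 1,5,10,13,14,9,5,16,25,13 for degrees 0…9.
[q^9] = 1·13 + 1·25 + 1·16 + 1·5 = 59.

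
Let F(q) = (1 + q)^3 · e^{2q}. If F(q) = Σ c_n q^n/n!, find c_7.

The EGF product rule gives c_7 = Σ_{k_1+k_2=7} C(7; k_1,k_2) · ∏ g_i(k_i), where (1+q)^3 gives the falling factorial (3)_k; e^{2q} gives (2)^k.
g_1(k) for k = 0…7: 1, 3, 6, 6, 0, 0, 0, 0.
g_2(k) for k = 0…7: 1, 2, 4, 8, 16, 32, 64, 128.
c_7 = Σ_k C(7,k)·g_1(k)·g_2(7−k) = 1·1·128 + 7·3·64 + 21·6·32 + 35·6·16 = 128 + 1344 + 4032 + 3360 = 8864.

8864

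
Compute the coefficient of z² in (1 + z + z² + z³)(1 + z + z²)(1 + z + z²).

(1 + z + z² + z³) has coefficients 1,1,1 for degrees 0…2.
(1 + z + z²) has coefficients 1,1,1 for degrees 0…2.
Finally multiplying by (1 + z + z²), the product of all factors after the first has coefficients 1,2,3 for degrees 0…2.
[z²] = 1·3 + 1·2 + 1·1 = 6.

6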